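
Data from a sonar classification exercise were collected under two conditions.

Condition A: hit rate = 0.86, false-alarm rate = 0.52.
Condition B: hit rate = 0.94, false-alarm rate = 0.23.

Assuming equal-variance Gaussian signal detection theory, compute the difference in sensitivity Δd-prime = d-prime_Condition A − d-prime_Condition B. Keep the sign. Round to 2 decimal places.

Δd-prime = -1.26

Condition A: z(0.86) = 1.080, z(0.52) = 0.050, d' = 1.030
Condition B: z(0.94) = 1.555, z(0.23) = -0.739, d' = 2.294
Δd' = d'_Condition A − d'_Condition B = 1.030 − 2.294 = -1.264
Condition B has the higher sensitivity.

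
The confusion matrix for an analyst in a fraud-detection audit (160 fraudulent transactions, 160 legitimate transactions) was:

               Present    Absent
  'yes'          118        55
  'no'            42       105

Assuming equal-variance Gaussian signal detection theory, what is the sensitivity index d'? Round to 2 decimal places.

H = 118/160 = 0.7375
FA = 55/160 = 0.3438
Φ⁻¹(H) = 0.6357
Φ⁻¹(FA) = -0.4021
d' = z(H) − z(FA) = 0.6357 − (-0.4021) = 1.0378

d' = 1.04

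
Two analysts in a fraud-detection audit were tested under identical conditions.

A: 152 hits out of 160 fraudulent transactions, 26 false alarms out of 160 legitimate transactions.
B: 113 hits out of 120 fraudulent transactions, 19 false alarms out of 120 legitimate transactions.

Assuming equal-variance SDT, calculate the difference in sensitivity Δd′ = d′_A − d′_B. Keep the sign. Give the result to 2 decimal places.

A: z(0.9500) = 1.645, z(0.1625) = -0.984, d' = 2.629
B: z(0.9417) = 1.569, z(0.1583) = -1.001, d' = 2.570
Δd' = d'_A − d'_B = 2.629 − 2.570 = 0.059
A has the higher sensitivity.

Δd′ = 0.06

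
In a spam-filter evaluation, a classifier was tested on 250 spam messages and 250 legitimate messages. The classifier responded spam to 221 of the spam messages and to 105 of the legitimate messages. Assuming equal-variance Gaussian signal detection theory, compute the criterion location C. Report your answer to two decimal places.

C = -0.50

H = 221/250 = 0.8840
FA = 105/250 = 0.4200
z(H) = z(0.8840) = 1.1952
z(FA) = z(0.4200) = -0.2019
c = −½·[z(H) + z(FA)] = −0.5 × (1.1952 + (-0.2019)) = -0.49665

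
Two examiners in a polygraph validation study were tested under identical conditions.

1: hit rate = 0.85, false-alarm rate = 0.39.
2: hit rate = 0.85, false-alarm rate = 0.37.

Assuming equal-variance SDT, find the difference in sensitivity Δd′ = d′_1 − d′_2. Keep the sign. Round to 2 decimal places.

1: z(0.85) = 1.036, z(0.39) = -0.279, d' = 1.315
2: z(0.85) = 1.036, z(0.37) = -0.332, d' = 1.368
Δd' = d'_1 − d'_2 = 1.315 − 1.368 = -0.053
2 has the higher sensitivity.

Δd′ = -0.05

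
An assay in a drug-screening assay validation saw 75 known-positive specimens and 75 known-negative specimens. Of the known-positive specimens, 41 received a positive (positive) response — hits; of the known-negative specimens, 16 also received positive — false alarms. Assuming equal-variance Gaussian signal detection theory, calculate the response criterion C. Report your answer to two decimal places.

H = 41/75 = 0.5467
FA = 16/75 = 0.2133
Φ⁻¹(H) = 0.117
Φ⁻¹(FA) = -0.795
c = −½·[z(H) + z(FA)] = −0.5 × (0.117 + (-0.795)) = 0.339

C = 0.34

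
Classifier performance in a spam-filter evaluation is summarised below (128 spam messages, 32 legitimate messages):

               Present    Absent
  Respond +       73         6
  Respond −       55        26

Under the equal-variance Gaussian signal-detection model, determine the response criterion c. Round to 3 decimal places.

H = 73/128 = 0.5703
FA = 6/32 = 0.1875
Φ⁻¹(H) = 0.1771
Φ⁻¹(FA) = -0.8871
c = −½·[z(H) + z(FA)] = −0.5 × (0.1771 + (-0.8871)) = 0.3550

c = 0.355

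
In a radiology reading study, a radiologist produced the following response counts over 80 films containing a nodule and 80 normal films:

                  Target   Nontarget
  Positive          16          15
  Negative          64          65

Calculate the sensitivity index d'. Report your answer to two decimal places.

H = 16/80 = 0.2000
FA = 15/80 = 0.1875
Φ⁻¹(0.2000) = -0.8416, Φ⁻¹(0.1875) = -0.8871
d' = z(H) − z(FA) = -0.8416 − (-0.8871) = 0.0455

d' = 0.05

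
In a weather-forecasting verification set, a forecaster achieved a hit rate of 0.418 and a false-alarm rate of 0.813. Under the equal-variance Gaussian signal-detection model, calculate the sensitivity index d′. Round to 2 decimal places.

z(H) = -0.2070
z(FA) = 0.8890
d' = z(H) − z(FA) = -0.2070 − 0.8890 = -1.0960

d′ = -1.10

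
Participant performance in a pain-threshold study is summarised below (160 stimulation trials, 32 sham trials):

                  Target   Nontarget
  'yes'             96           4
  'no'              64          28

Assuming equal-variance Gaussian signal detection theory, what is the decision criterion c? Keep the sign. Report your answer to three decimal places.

H = 96/160 = 0.6000
FA = 4/32 = 0.1250
z(H) = 0.2533
z(FA) = -1.1503
c = −½·[z(H) + z(FA)] = −0.5 × (0.2533 + (-1.1503)) = 0.4485
c > 0: the participant has a conservative response bias.

c = 0.449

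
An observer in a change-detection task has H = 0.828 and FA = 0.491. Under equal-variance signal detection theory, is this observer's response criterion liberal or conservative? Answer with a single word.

z(H) = 0.946, z(FA) = -0.023
c = −½·(z(H) + z(FA)) = -0.4615
c < 0 → liberal criterion (biased toward responding “yes”).

liberal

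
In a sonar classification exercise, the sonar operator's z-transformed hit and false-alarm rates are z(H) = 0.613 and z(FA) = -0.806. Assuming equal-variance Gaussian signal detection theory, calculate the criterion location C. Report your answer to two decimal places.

c = −½·[z(H) + z(FA)] = −½·(0.613 + (-0.806)) = 0.0965

C = 0.10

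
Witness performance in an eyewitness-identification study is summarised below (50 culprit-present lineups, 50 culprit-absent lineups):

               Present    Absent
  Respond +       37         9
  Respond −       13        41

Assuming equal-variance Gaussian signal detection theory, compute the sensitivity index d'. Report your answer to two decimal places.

d' = 1.56

H = 37/50 = 0.7400
FA = 9/50 = 0.1800
z(0.7400) = 0.643, z(0.1800) = -0.915
d' = z(H) − z(FA) = 0.643 − (-0.915) = 1.558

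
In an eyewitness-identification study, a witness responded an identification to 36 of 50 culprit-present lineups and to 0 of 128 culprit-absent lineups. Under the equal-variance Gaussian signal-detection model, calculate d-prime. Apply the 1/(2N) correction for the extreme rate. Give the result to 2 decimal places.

The false-alarm rate is 0/128 = 0, so apply the 1/(2N) correction: FA → 1/(2·128) = 0.00391.
z(H) = z(0.72000) = 0.583
z(FA) = z(0.00391) = -2.660
d' = 0.583 − (-2.660) = 3.243

d-prime = 3.24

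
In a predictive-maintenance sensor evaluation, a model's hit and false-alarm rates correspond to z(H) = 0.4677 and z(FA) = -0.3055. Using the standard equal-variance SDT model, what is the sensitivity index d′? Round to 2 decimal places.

d′ = 0.77

d' = z(H) − z(FA) = 0.4677 − (-0.3055) = 0.7732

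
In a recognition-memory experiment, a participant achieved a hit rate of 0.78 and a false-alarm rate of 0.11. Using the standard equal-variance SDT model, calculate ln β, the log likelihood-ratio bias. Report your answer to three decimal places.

ln β = 0.454

z(H) = z(0.78) = 0.7722
z(FA) = z(0.11) = -1.2265
ln β = −½·[z(H)² − z(FA)²] = −0.5 × (0.5963 − 1.5043) = 0.4540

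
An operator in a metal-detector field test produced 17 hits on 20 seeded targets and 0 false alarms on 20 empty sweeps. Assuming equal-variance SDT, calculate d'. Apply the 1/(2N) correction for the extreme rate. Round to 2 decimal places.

The false-alarm rate is 0/20 = 0, so apply the 1/(2N) correction: FA → 1/(2·20) = 0.02500.
z(H) = z(0.85000) = 1.036
z(FA) = z(0.02500) = -1.960
d' = 1.036 − (-1.960) = 2.996

d' = 3.00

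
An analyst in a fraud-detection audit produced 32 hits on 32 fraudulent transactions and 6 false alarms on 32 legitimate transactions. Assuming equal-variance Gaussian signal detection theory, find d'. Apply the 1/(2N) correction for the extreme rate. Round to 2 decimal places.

The hit rate is 32/32 = 1, so apply the 1/(2N) correction: H → 1 − 1/(2·32) = 0.98438.
z(H) = z(0.98438) = 2.154
z(FA) = z(0.18750) = -0.887
d' = 2.154 − (-0.887) = 3.041

d' = 3.04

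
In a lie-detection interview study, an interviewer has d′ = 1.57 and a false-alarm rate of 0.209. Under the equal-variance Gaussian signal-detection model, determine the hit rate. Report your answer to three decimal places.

hit rate = 0.776

z(false-alarm rate) = z(0.209) = -0.8099
z(H) = z(FA) + d' = -0.8099 + 1.57 = 0.7601
hit rate = Φ(0.7601) = 0.7764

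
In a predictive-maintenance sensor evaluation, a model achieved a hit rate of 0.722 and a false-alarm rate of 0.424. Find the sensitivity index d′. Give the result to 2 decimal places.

z(0.722) = 0.5888, z(0.424) = -0.1917
d' = z(H) − z(FA) = 0.5888 − (-0.1917) = 0.7805

d′ = 0.78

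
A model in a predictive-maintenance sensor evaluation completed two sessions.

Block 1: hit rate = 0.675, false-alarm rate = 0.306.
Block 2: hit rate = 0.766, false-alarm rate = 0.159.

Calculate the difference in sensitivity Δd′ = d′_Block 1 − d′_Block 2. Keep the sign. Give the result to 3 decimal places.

Block 1: z(0.675) = 0.4538, z(0.306) = -0.5072, d' = 0.9610
Block 2: z(0.766) = 0.7257, z(0.159) = -0.9986, d' = 1.7243
Δd' = d'_Block 1 − d'_Block 2 = 0.9610 − 1.7243 = -0.7633
Block 2 has the higher sensitivity.

Δd′ = -0.763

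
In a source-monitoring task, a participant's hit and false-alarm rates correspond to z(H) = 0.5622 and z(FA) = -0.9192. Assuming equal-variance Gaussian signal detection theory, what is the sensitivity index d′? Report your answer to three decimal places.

d′ = 1.481

d' = z(H) − z(FA) = 0.5622 − (-0.9192) = 1.4814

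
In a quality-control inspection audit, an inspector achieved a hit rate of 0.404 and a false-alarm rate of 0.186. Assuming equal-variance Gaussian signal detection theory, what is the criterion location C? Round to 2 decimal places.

z(0.404) = -0.2430, z(0.186) = -0.8927
c = −½·[z(H) + z(FA)] = −0.5 × (-0.2430 + (-0.8927)) = 0.56785
c > 0: the inspector has a conservative response bias.

C = 0.57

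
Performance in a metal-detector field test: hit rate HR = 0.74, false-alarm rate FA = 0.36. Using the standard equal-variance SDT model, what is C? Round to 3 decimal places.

C = -0.142

z(H) = z(0.74) = 0.6433
z(FA) = z(0.36) = -0.3585
c = −½·[z(H) + z(FA)] = −0.5 × (0.6433 + (-0.3585)) = -0.1424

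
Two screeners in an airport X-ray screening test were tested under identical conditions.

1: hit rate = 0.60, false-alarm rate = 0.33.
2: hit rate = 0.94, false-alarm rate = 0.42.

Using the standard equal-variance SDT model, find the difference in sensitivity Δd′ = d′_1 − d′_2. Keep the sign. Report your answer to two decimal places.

Δd′ = -1.06

1: z(0.60) = 0.253, z(0.33) = -0.440, d' = 0.693
2: z(0.94) = 1.555, z(0.42) = -0.202, d' = 1.757
Δd' = d'_1 − d'_2 = 0.693 − 1.757 = -1.064
2 has the higher sensitivity.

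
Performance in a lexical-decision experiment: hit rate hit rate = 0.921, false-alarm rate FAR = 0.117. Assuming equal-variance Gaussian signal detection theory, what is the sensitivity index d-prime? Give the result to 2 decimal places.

d-prime = 2.60

Φ⁻¹(H) = 1.4118
Φ⁻¹(FA) = -1.1901
d' = z(H) − z(FA) = 1.4118 − (-1.1901) = 2.6019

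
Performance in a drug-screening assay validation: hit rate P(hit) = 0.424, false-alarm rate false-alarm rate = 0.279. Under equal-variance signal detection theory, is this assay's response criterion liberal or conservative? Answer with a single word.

z(H) = -0.192, z(FA) = -0.586
c = −½·(z(H) + z(FA)) = 0.389
c > 0 → conservative criterion (biased toward responding “no”).

conservative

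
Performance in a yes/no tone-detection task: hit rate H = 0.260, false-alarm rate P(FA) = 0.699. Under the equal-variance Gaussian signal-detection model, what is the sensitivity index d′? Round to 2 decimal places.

d′ = -1.16

z(H) = z(0.260) = -0.6433
z(FA) = z(0.699) = 0.5215
d' = z(H) − z(FA) = -0.6433 − 0.5215 = -1.1648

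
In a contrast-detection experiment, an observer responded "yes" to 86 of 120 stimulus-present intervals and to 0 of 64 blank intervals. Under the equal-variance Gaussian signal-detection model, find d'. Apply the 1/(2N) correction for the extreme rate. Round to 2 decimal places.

d' = 2.99

The false-alarm rate is 0/64 = 0, so apply the 1/(2N) correction: FA → 1/(2·64) = 0.00781.
z(H) = z(0.71667) = 0.573
z(FA) = z(0.00781) = -2.418
d' = 0.573 − (-2.418) = 2.991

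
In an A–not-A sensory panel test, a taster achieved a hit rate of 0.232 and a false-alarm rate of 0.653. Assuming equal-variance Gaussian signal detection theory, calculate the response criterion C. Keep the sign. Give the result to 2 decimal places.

C = 0.17

Φ⁻¹(H) = -0.732
Φ⁻¹(FA) = 0.393
c = −½·[z(H) + z(FA)] = −0.5 × (-0.732 + 0.393) = 0.1695
c > 0: the taster has a conservative response bias.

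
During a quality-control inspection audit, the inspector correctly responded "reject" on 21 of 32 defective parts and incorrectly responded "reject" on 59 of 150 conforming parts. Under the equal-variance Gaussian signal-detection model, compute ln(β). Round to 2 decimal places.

H = 21/32 = 0.6562
FA = 59/150 = 0.3933
z(H) = z(0.6562) = 0.402
z(FA) = z(0.3933) = -0.271
ln β = −½·[z(H)² − z(FA)²] = −0.5 × (0.162 − 0.073) = -0.0445

ln β = -0.04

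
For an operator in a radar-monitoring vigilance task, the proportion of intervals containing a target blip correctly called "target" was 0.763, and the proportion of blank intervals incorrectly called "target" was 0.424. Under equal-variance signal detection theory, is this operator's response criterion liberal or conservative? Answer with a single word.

liberal

z(H) = 0.716, z(FA) = -0.192
c = −½·(z(H) + z(FA)) = -0.262
c < 0 → liberal criterion (biased toward responding “yes”).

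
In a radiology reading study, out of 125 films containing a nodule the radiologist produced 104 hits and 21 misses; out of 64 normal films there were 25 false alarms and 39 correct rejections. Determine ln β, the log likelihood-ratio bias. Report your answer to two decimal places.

H = 104/125 = 0.8320
FA = 25/64 = 0.3906
Φ⁻¹(0.8320) = 0.962, Φ⁻¹(0.3906) = -0.278
ln β = −½·[z(H)² − z(FA)²] = −0.5 × (0.925 − 0.077) = -0.424

ln β = -0.42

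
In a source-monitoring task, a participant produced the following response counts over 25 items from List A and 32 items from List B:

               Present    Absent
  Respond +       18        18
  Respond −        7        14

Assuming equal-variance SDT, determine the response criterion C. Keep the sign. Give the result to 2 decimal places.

C = -0.37

H = 18/25 = 0.7200
FA = 18/32 = 0.5625
Φ⁻¹(H) = Φ⁻¹(0.7200) = 0.5828
Φ⁻¹(FA) = Φ⁻¹(0.5625) = 0.1573
c = −½·[z(H) + z(FA)] = −0.5 × (0.5828 + 0.1573) = -0.37005
c < 0: the participant has a liberal response bias.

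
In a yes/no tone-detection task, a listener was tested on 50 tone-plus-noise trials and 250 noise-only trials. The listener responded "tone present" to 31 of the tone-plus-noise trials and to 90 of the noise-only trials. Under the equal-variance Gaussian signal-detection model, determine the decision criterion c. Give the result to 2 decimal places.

c = 0.03

H = 31/50 = 0.6200
FA = 90/250 = 0.3600
Φ⁻¹(H) = Φ⁻¹(0.6200) = 0.3055
Φ⁻¹(FA) = Φ⁻¹(0.3600) = -0.3585
c = −½·[z(H) + z(FA)] = −0.5 × (0.3055 + (-0.3585)) = 0.0265
c > 0: the listener has a conservative response bias.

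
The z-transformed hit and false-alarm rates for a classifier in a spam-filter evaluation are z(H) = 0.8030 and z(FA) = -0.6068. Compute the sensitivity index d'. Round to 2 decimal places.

d' = z(H) − z(FA) = 0.8030 − (-0.6068) = 1.4098

d' = 1.41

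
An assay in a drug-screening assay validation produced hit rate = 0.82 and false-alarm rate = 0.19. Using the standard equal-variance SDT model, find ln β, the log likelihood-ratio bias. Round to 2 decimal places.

ln β = -0.03

Φ⁻¹(H) = Φ⁻¹(0.82) = 0.915
Φ⁻¹(FA) = Φ⁻¹(0.19) = -0.878
ln β = −½·[z(H)² − z(FA)²] = −0.5 × (0.837 − 0.771) = -0.033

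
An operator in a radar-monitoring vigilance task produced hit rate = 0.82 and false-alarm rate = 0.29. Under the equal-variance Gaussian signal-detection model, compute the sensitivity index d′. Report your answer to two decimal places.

d′ = 1.47

z(H) = z(0.82) = 0.915
z(FA) = z(0.29) = -0.553
d' = z(H) − z(FA) = 0.915 − (-0.553) = 1.468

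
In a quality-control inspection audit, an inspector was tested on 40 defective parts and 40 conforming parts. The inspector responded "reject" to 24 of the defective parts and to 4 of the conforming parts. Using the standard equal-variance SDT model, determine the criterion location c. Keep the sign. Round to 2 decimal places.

c = 0.51

H = 24/40 = 0.6000
FA = 4/40 = 0.1000
z(H) = 0.253
z(FA) = -1.282
c = −½·[z(H) + z(FA)] = −0.5 × (0.253 + (-1.282)) = 0.5145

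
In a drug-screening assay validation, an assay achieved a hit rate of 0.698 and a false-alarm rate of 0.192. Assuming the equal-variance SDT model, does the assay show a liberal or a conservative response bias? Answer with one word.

conservative

z(H) = 0.519, z(FA) = -0.871
c = −½·(z(H) + z(FA)) = 0.176
c > 0 → conservative criterion (biased toward responding “no”).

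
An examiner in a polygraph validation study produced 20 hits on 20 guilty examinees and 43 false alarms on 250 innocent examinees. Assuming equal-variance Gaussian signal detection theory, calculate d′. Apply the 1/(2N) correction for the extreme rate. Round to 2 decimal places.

d′ = 2.91

The hit rate is 20/20 = 1, so apply the 1/(2N) correction: H → 1 − 1/(2·20) = 0.97500.
z(H) = z(0.97500) = 1.960
z(FA) = z(0.17200) = -0.946
d' = 1.960 − (-0.946) = 2.906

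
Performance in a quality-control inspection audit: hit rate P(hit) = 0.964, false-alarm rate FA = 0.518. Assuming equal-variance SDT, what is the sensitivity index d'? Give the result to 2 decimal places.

z(H) = 1.799
z(FA) = 0.045
d' = z(H) − z(FA) = 1.799 − 0.045 = 1.754

d' = 1.75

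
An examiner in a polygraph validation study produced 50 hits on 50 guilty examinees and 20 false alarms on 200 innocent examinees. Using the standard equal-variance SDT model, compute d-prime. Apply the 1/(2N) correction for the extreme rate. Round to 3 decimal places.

The hit rate is 50/50 = 1, so apply the 1/(2N) correction: H → 1 − 1/(2·50) = 0.99000.
z(H) = z(0.99000) = 2.3263
z(FA) = z(0.10000) = -1.2816
d' = 2.3263 − (-1.2816) = 3.6079

d-prime = 3.608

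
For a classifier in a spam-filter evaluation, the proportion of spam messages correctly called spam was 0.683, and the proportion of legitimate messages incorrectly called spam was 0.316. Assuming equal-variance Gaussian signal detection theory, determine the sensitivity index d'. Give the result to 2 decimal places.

d' = 0.96

z(H) = z(0.683) = 0.476
z(FA) = z(0.316) = -0.479
d' = z(H) − z(FA) = 0.476 − (-0.479) = 0.955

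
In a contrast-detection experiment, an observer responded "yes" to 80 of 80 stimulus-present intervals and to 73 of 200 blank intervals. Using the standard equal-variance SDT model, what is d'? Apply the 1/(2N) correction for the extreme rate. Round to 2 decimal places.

The hit rate is 80/80 = 1, so apply the 1/(2N) correction: H → 1 − 1/(2·80) = 0.99375.
z(H) = z(0.99375) = 2.498
z(FA) = z(0.36500) = -0.345
d' = 2.498 − (-0.345) = 2.843

d' = 2.84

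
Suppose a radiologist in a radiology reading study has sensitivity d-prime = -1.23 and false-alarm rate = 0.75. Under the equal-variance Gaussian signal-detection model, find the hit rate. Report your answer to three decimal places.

z(false-alarm rate) = z(0.75) = 0.6745
z(H) = z(FA) + d' = 0.6745 + (-1.23) = -0.5555
hit rate = Φ(-0.5555) = 0.2893

hit rate = 0.289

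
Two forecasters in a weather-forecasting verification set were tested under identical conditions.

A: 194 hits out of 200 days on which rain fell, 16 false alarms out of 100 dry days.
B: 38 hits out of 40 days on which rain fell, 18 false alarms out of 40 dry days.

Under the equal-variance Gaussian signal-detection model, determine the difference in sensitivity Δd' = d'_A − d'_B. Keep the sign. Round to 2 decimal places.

Δd' = 1.10

A: z(0.9700) = 1.881, z(0.1600) = -0.994, d' = 2.875
B: z(0.9500) = 1.645, z(0.4500) = -0.126, d' = 1.771
Δd' = d'_A − d'_B = 2.875 − 1.771 = 1.104
A has the higher sensitivity.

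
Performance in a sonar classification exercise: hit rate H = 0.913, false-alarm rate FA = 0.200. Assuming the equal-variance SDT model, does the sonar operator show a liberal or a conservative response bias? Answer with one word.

z(H) = 1.359, z(FA) = -0.842
c = −½·(z(H) + z(FA)) = -0.2585
c < 0 → liberal criterion (biased toward responding “yes”).

liberal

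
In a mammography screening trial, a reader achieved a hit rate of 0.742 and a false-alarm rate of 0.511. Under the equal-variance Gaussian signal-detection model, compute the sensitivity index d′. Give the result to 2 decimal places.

d′ = 0.62

z(H) = 0.6495
z(FA) = 0.0276
d' = z(H) − z(FA) = 0.6495 − 0.0276 = 0.6219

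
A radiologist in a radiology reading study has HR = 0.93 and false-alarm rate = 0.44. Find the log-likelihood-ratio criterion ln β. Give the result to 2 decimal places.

ln β = -1.08

z(H) = z(0.93) = 1.476
z(FA) = z(0.44) = -0.151
ln β = −½·[z(H)² − z(FA)²] = −0.5 × (2.179 − 0.023) = -1.078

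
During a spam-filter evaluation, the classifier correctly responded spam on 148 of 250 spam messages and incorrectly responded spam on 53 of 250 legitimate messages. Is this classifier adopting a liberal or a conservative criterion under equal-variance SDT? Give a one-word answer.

conservative

z(H) = 0.233, z(FA) = -0.800
c = −½·(z(H) + z(FA)) = 0.2835
c > 0 → conservative criterion (biased toward responding “no”).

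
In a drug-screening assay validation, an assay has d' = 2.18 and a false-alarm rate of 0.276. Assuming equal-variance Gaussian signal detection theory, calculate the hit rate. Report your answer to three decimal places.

z(false-alarm rate) = z(0.276) = -0.5948
z(H) = z(FA) + d' = -0.5948 + 2.18 = 1.5852
hit rate = Φ(1.5852) = 0.9435

hit rate = 0.944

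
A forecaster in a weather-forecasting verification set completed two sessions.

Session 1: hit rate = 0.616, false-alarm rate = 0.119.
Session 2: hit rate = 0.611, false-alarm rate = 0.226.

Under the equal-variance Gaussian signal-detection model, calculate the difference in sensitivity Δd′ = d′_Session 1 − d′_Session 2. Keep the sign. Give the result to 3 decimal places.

Session 1: z(0.616) = 0.2950, z(0.119) = -1.1800, d' = 1.4750
Session 2: z(0.611) = 0.2819, z(0.226) = -0.7521, d' = 1.0340
Δd' = d'_Session 1 − d'_Session 2 = 1.4750 − 1.0340 = 0.4410
Session 1 has the higher sensitivity.

Δd′ = 0.441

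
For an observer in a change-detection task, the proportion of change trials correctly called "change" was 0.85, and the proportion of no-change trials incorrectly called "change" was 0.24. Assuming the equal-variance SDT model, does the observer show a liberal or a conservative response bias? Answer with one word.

z(H) = 1.036, z(FA) = -0.706
c = −½·(z(H) + z(FA)) = -0.165
c < 0 → liberal criterion (biased toward responding “yes”).

liberal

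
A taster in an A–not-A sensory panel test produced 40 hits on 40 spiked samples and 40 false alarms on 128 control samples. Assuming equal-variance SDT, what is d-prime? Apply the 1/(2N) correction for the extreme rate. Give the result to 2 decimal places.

d-prime = 2.73

The hit rate is 40/40 = 1, so apply the 1/(2N) correction: H → 1 − 1/(2·40) = 0.98750.
z(H) = z(0.98750) = 2.241
z(FA) = z(0.31250) = -0.489
d' = 2.241 − (-0.489) = 2.730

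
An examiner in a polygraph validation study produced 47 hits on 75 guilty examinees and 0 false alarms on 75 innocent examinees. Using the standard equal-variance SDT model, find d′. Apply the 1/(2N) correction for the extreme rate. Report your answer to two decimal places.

The false-alarm rate is 0/75 = 0, so apply the 1/(2N) correction: FA → 1/(2·75) = 0.00667.
z(H) = z(0.62667) = 0.323
z(FA) = z(0.00667) = -2.475
d' = 0.323 − (-2.475) = 2.798

d′ = 2.80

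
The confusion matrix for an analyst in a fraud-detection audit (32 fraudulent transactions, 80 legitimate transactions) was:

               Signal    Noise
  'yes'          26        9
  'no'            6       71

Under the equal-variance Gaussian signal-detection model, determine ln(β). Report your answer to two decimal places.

H = 26/32 = 0.8125
FA = 9/80 = 0.1125
Φ⁻¹(0.8125) = 0.887, Φ⁻¹(0.1125) = -1.213
ln β = −½·[z(H)² − z(FA)²] = −0.5 × (0.787 − 1.471) = 0.342

ln β = 0.34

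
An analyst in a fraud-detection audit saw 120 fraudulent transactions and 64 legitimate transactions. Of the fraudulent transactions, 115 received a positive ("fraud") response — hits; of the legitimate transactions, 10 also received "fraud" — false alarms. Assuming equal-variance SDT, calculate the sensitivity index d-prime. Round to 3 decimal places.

d-prime = 2.742

H = 115/120 = 0.9583
FA = 10/64 = 0.1562
z(H) = z(0.9583) = 1.7313
z(FA) = z(0.1562) = -1.0102
d' = z(H) − z(FA) = 1.7313 − (-1.0102) = 2.7415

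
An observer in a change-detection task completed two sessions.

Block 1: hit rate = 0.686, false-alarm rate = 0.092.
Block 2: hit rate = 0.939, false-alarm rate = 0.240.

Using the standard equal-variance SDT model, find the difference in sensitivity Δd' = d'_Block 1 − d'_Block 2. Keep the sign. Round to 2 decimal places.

Block 1: z(0.686) = 0.485, z(0.092) = -1.329, d' = 1.814
Block 2: z(0.939) = 1.546, z(0.240) = -0.706, d' = 2.252
Δd' = d'_Block 1 − d'_Block 2 = 1.814 − 2.252 = -0.438
Block 2 has the higher sensitivity.

Δd' = -0.44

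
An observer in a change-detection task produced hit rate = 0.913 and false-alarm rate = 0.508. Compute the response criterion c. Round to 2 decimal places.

Φ⁻¹(H) = 1.359
Φ⁻¹(FA) = 0.020
c = −½·[z(H) + z(FA)] = −0.5 × (1.359 + 0.020) = -0.6895
c < 0: the observer has a liberal response bias.

c = -0.69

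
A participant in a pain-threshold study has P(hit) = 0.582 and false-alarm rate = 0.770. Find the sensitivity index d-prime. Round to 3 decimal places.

Φ⁻¹(H) = 0.2070
Φ⁻¹(FA) = 0.7388
d' = z(H) − z(FA) = 0.2070 − 0.7388 = -0.5318

d-prime = -0.532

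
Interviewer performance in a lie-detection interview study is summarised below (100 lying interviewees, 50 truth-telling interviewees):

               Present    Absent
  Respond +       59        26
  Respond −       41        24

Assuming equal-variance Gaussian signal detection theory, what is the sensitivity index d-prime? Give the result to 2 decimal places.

H = 59/100 = 0.5900
FA = 26/50 = 0.5200
z(H) = 0.228
z(FA) = 0.050
d' = z(H) − z(FA) = 0.228 − 0.050 = 0.178

d-prime = 0.18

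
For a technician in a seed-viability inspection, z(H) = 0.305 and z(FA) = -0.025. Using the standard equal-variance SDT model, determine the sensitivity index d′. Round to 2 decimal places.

d′ = 0.33

d' = z(H) − z(FA) = 0.305 − (-0.025) = 0.330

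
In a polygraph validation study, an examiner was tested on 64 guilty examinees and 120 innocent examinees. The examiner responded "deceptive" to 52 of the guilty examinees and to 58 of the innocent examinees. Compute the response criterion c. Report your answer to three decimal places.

c = -0.423

H = 52/64 = 0.8125
FA = 58/120 = 0.4833
z(H) = 0.8871
z(FA) = -0.0419
c = −½·[z(H) + z(FA)] = −0.5 × (0.8871 + (-0.0419)) = -0.4226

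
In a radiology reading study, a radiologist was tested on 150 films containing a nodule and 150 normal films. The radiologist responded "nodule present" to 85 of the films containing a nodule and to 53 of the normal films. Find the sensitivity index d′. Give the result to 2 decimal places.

d′ = 0.54

H = 85/150 = 0.5667
FA = 53/150 = 0.3533
z(H) = 0.168
z(FA) = -0.376
d' = z(H) − z(FA) = 0.168 − (-0.376) = 0.544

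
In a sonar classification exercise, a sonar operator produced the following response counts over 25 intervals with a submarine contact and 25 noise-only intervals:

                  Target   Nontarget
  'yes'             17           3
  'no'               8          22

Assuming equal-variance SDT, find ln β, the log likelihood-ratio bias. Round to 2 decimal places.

ln β = 0.58

H = 17/25 = 0.6800
FA = 3/25 = 0.1200
z(H) = z(0.6800) = 0.468
z(FA) = z(0.1200) = -1.175
ln β = −½·[z(H)² − z(FA)²] = −0.5 × (0.219 − 1.381) = 0.581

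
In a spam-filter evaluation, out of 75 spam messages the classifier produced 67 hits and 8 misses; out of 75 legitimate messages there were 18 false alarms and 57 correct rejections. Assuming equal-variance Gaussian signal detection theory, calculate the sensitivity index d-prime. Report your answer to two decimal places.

H = 67/75 = 0.8933
FA = 18/75 = 0.2400
Φ⁻¹(H) = Φ⁻¹(0.8933) = 1.2443
Φ⁻¹(FA) = Φ⁻¹(0.2400) = -0.7063
d' = z(H) − z(FA) = 1.2443 − (-0.7063) = 1.9506

d-prime = 1.95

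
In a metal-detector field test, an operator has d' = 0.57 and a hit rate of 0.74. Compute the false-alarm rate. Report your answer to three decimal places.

z(hit rate) = z(0.74) = 0.6433
z(FA) = z(H) − d' = 0.6433 − 0.57 = 0.0733
false-alarm rate = Φ(0.0733) = 0.5292

false-alarm rate = 0.529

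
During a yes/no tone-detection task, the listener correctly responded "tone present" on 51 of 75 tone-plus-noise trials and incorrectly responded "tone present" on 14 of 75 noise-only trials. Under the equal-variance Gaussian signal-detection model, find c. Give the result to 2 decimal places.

H = 51/75 = 0.6800
FA = 14/75 = 0.1867
Φ⁻¹(H) = 0.468
Φ⁻¹(FA) = -0.890
c = −½·[z(H) + z(FA)] = −0.5 × (0.468 + (-0.890)) = 0.211
c > 0: the listener has a conservative response bias.

c = 0.21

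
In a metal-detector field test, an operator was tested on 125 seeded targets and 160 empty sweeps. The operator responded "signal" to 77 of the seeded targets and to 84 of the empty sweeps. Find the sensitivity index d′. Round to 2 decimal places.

d′ = 0.23

H = 77/125 = 0.6160
FA = 84/160 = 0.5250
z(H) = z(0.6160) = 0.295
z(FA) = z(0.5250) = 0.063
d' = z(H) − z(FA) = 0.295 − 0.063 = 0.232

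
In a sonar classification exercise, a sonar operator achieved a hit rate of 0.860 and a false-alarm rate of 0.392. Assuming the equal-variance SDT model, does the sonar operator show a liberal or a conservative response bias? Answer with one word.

z(H) = 1.080, z(FA) = -0.274
c = −½·(z(H) + z(FA)) = -0.403
c < 0 → liberal criterion (biased toward responding “yes”).

liberal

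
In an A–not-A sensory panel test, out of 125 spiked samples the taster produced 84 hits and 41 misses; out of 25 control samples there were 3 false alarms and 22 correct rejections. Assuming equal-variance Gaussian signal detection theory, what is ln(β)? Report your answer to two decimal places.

H = 84/125 = 0.6720
FA = 3/25 = 0.1200
z(H) = z(0.6720) = 0.445
z(FA) = z(0.1200) = -1.175
ln β = −½·[z(H)² − z(FA)²] = −0.5 × (0.198 − 1.381) = 0.5915

ln β = 0.59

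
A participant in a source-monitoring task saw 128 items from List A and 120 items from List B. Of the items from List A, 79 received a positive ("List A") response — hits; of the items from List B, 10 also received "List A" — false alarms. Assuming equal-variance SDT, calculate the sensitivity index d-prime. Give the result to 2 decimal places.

d-prime = 1.68

H = 79/128 = 0.6172
FA = 10/120 = 0.0833
z(H) = z(0.6172) = 0.298
z(FA) = z(0.0833) = -1.383
d' = z(H) − z(FA) = 0.298 − (-1.383) = 1.681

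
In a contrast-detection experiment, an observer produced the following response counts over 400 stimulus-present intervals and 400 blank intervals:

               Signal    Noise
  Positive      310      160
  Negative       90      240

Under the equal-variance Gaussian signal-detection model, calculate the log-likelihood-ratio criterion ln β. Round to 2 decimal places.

ln β = -0.25

H = 310/400 = 0.7750
FA = 160/400 = 0.4000
z(H) = 0.755
z(FA) = -0.253
ln β = −½·[z(H)² − z(FA)²] = −0.5 × (0.570 − 0.064) = -0.253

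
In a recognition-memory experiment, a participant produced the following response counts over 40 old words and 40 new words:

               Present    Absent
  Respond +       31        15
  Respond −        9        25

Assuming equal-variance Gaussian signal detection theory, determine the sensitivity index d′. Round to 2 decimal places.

d′ = 1.07

H = 31/40 = 0.7750
FA = 15/40 = 0.3750
z(H) = z(0.7750) = 0.7554
z(FA) = z(0.3750) = -0.3186
d' = z(H) − z(FA) = 0.7554 − (-0.3186) = 1.0740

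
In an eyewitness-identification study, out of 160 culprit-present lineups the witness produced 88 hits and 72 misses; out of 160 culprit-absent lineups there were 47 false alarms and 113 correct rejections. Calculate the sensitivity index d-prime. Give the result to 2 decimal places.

H = 88/160 = 0.5500
FA = 47/160 = 0.2938
z(H) = 0.1257
z(FA) = -0.5423
d' = z(H) − z(FA) = 0.1257 − (-0.5423) = 0.6680

d-prime = 0.67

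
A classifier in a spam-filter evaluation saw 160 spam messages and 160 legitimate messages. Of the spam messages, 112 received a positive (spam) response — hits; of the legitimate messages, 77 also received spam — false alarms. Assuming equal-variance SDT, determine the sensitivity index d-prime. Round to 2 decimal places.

H = 112/160 = 0.7000
FA = 77/160 = 0.4813
z(H) = z(0.7000) = 0.524
z(FA) = z(0.4813) = -0.047
d' = z(H) − z(FA) = 0.524 − (-0.047) = 0.571

d-prime = 0.57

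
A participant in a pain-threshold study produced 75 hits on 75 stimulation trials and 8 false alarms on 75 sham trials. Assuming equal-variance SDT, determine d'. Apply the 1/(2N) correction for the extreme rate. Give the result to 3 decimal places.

The hit rate is 75/75 = 1, so apply the 1/(2N) correction: H → 1 − 1/(2·75) = 0.99333.
z(H) = z(0.99333) = 2.4746
z(FA) = z(0.10667) = -1.2444
d' = 2.4746 − (-1.2444) = 3.7190

d' = 3.719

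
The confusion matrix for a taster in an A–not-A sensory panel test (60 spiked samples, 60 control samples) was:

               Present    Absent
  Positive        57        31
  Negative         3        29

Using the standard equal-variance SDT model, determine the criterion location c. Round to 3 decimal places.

H = 57/60 = 0.9500
FA = 31/60 = 0.5167
z(H) = 1.6449
z(FA) = 0.0419
c = −½·[z(H) + z(FA)] = −0.5 × (1.6449 + 0.0419) = -0.8434

c = -0.843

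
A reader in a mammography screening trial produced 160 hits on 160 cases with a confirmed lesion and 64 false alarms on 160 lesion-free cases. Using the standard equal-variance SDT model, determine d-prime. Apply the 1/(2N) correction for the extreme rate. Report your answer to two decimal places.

d-prime = 2.99

The hit rate is 160/160 = 1, so apply the 1/(2N) correction: H → 1 − 1/(2·160) = 0.99687.
z(H) = z(0.99687) = 2.734
z(FA) = z(0.40000) = -0.253
d' = 2.734 − (-0.253) = 2.987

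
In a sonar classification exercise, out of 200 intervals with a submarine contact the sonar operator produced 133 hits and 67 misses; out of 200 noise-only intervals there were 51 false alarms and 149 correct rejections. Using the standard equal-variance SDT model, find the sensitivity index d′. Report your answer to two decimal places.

d′ = 1.08

H = 133/200 = 0.6650
FA = 51/200 = 0.2550
z(H) = z(0.6650) = 0.4261
z(FA) = z(0.2550) = -0.6588
d' = z(H) − z(FA) = 0.4261 − (-0.6588) = 1.0849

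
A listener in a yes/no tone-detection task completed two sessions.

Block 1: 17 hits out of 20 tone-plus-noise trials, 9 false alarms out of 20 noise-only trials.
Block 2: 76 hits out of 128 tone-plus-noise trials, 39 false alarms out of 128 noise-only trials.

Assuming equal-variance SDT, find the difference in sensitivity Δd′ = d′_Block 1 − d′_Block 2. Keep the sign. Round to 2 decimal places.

Δd′ = 0.41

Block 1: z(0.8500) = 1.036, z(0.4500) = -0.126, d' = 1.162
Block 2: z(0.5938) = 0.237, z(0.3047) = -0.511, d' = 0.748
Δd' = d'_Block 1 − d'_Block 2 = 1.162 − 0.748 = 0.414
Block 1 has the higher sensitivity.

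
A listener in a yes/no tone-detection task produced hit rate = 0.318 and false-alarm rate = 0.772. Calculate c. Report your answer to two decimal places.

Φ⁻¹(H) = -0.473
Φ⁻¹(FA) = 0.745
c = −½·[z(H) + z(FA)] = −0.5 × (-0.473 + 0.745) = -0.136

c = -0.14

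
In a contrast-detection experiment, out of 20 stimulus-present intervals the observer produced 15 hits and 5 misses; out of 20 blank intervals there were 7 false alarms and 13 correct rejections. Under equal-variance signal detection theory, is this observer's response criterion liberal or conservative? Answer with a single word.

z(H) = 0.674, z(FA) = -0.385
c = −½·(z(H) + z(FA)) = -0.1445
c < 0 → liberal criterion (biased toward responding “yes”).

liberal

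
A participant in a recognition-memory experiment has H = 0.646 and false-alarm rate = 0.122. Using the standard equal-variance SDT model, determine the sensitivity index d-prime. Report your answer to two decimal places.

Φ⁻¹(0.646) = 0.3745, Φ⁻¹(0.122) = -1.1650
d' = z(H) − z(FA) = 0.3745 − (-1.1650) = 1.5395

d-prime = 1.54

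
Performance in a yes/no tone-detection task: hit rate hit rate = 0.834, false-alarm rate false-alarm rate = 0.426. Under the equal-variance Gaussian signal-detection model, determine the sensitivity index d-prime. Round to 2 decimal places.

Φ⁻¹(0.834) = 0.970, Φ⁻¹(0.426) = -0.187
d' = z(H) − z(FA) = 0.970 − (-0.187) = 1.157

d-prime = 1.16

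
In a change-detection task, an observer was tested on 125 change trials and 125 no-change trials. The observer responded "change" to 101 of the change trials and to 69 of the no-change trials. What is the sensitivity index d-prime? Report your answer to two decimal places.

H = 101/125 = 0.8080
FA = 69/125 = 0.5520
z(0.8080) = 0.8705, z(0.5520) = 0.1307
d' = z(H) − z(FA) = 0.8705 − 0.1307 = 0.7398

d-prime = 0.74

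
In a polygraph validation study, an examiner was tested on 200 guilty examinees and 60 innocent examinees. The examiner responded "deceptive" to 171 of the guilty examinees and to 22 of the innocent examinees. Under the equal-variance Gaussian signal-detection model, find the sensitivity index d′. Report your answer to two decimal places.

d′ = 1.40

H = 171/200 = 0.8550
FA = 22/60 = 0.3667
z(H) = 1.0581
z(FA) = -0.3406
d' = z(H) − z(FA) = 1.0581 − (-0.3406) = 1.3987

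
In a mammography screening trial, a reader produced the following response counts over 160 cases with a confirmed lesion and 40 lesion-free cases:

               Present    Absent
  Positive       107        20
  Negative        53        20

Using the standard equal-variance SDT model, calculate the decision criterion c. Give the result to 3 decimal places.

c = -0.218

H = 107/160 = 0.6687
FA = 20/40 = 0.5000
z(H) = z(0.6687) = 0.4363
z(FA) = z(0.5000) = 0.0000
c = −½·[z(H) + z(FA)] = −0.5 × (0.4363 + 0.0000) = -0.21815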